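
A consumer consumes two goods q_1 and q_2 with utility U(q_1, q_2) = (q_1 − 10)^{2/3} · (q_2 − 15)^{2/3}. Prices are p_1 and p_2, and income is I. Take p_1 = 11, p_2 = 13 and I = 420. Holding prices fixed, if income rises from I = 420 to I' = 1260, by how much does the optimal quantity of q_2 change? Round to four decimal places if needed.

Substituting into the budget: q_1* = 10 + 0.5·(I − 10·p_1 − 15·p_2)/p_1, and q_2* = 15 + 0.5·(…)/p_2.
Discretionary income = 420 − 10·11 − 15·13 = 115; q_2* = 15 + 0.5·115/13 = 19.4231.
At I' = 1260: q_2* = 51.7308. Change: 51.7308 − 19.4231 = 32.3077.

Δq_2* = 32.3077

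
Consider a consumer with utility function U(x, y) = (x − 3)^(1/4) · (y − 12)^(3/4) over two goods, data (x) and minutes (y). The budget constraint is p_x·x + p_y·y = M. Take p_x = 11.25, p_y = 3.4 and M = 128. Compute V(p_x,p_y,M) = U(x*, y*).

Substituting into the budget: x* = 3 + 0.25·(M − 3·p_x − 12·p_y)/p_x, and y* = 12 + 0.75·(…)/p_y.
Discretionary income = 128 − 3·11.25 − 12·3.4 = 53.45; x* = 3 + 0.25·53.45/11.25 = 4.1878; y* = 12 + 0.75·53.45/3.4 = 23.7904.
Utility at the optimum: U(4.1878, 23.7904) = 6.6425.

V = 6.6425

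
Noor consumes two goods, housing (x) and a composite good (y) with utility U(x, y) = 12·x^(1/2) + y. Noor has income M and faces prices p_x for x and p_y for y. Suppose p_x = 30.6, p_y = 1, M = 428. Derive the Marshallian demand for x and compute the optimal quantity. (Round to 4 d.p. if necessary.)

Set MRS = p_x/p_y: 6·x^(−1/2) = p_x/p_y.
Thus x* = (6·p_y/p_x)² — independent of M — with the rest of income spent on y.
Plugging in: x* = (6·1/30.6)² = 0.0384.

x* = 0.0384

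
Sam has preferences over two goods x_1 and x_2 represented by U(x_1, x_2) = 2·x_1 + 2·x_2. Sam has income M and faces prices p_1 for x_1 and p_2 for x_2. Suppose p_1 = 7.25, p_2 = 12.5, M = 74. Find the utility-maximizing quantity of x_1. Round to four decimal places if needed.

Linear utility — the consumer picks whichever good has higher MU/price: 2/7.25 = 0.2759 vs 2/12.5 = 0.16.
x_1 gives more utility per dollar, so spend all income on x_1: x_1* = M/p_1, x_2* = 0.
Numerically: x_1* = 10.2069, x_2* = 0.

x_1* = 10.2069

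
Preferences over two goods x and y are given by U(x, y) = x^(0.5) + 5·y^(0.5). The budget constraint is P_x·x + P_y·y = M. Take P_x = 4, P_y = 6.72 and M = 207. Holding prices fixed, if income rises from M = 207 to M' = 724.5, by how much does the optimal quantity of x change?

Δx* = 8.1466

MRS = MU_x/MU_y = (1/5)·(y/x)^(0.5). Set equal to P_x/P_y.
Solve for the ratio: y/x = [5·P_x/P_y]^(2).
With the ratio pinned down, the budget gives x* = M/(P_x + P_y·(y/x)) and y* = (y/x)·x*.
Numerically y/x = 8.85771, so x* = 207/(4 + 6.72·8.85771) = 3.2586.
At M' = 724.5: x* = 11.4052. Change: 11.4052 − 3.2586 = 8.1466.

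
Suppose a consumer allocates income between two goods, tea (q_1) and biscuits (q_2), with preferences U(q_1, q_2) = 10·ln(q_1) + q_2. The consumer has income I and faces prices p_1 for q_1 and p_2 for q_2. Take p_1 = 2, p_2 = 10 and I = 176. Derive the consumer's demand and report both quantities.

Set MRS = p_1/p_2: (10/q_1)/1 = p_1/p_2.
So q_1*(p_1,p_2) = 10·p_2/p_1, independent of income; and q_2* = (I − 10·p_2)/p_2.
At the given prices: q_1* = 10·10/2 = 50, and q_2* = 7.6.

q_1* = 50, q_2* = 7.6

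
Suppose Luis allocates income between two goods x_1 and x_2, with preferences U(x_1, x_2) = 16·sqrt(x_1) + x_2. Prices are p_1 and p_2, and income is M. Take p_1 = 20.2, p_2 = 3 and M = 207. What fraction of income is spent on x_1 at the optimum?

share on x_1 = 0.1378

Thus x_1* = (8·p_2/p_1)² — independent of M — with the rest of income spent on x_2.
Plugging in: x_1* = (8·3/20.2)² = 1.4116, x_2* = 59.495.
Expenditure on x_1: 20.2·1.4116 = 28.5149; share = 0.1378.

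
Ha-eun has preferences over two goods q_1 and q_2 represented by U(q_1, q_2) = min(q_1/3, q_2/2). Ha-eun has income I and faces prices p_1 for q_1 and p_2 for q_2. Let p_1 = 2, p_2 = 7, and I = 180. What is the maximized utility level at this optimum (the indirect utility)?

Leontief preferences: the optimum is at the kink where q_1/3 = q_2/2, i.e. q_2 = (2/3)·q_1.
Budget: p_1·q_1 + p_2·(2/3)·q_1 = I, so (3·p_1 + 2·p_2)·q_1 = 3·I.
Demand: q_1*(p_1,p_2,I) = 3·I/(3·p_1 + 2·p_2), q_2* = 2·I/(3·p_1 + 2·p_2).
Here 3·2 + 2·7 = 20, giving q_1* = 27 and q_2* = 18.
Utility at the optimum: U(27, 18) = 9.

V = 9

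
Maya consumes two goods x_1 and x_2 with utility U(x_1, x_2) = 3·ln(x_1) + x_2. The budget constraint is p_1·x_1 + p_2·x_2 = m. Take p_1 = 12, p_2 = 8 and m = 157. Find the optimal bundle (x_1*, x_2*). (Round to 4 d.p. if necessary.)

So x_1*(p_1,p_2) = 3·p_2/p_1, independent of income; and x_2* = (m − 3·p_2)/p_2.
At the given prices: x_1* = 3·8/12 = 2, and x_2* = 16.625.

x_1* = 2, x_2* = 16.625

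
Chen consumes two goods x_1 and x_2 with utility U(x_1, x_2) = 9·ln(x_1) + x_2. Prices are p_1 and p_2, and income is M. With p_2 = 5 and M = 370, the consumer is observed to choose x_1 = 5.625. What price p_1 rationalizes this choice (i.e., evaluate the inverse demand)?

MU_x_1 = 9/x_1, MU_x_2 = 1. Tangency: 9/x_1 = p_1/p_2.
So x_1*(p_1,p_2) = 9·p_2/p_1, independent of income; and x_2* = (M − 9·p_2)/p_2.
Set x_1* = 5.625 in the demand function and solve for p_1: p_1 = 8.

p_1 = 8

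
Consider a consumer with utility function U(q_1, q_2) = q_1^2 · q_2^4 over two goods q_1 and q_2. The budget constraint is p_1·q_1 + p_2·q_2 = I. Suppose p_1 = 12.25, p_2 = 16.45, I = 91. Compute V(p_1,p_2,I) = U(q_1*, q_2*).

At p_1=12.25, p_2=16.45, I=91: q_1* = 1/3·91/12.25 = 2.4762, q_2* = 3.6879.
Utility at the optimum: U(2.4762, 3.6879) = 1134.2402.

V = 1134.2402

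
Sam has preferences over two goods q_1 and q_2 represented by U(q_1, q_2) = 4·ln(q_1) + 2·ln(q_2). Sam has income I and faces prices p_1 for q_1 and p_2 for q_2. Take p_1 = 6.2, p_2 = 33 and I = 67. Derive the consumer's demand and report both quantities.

q_1* = 7.2043, q_2* = 0.6768

Tangency: MRS = 2·q_2/q_1 = p_1/p_2.
So 4·p_2·q_2 = 2·p_1·q_1; combined with the budget, a share 2/3 of income goes to q_1.
Demand: q_1*(p_1,p_2,I) = 2/3·I/p_1 and q_2* = 1/3·I/p_2.
At p_1=6.2, p_2=33, I=67: q_1* = 2/3·67/6.2 = 7.2043, q_2* = 0.6768.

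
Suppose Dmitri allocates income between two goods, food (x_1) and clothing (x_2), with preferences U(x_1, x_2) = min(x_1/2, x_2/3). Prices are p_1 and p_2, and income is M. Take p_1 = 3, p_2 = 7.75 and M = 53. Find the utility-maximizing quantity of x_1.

Leontief preferences: the optimum is at the kink where x_1/2 = x_2/3, i.e. x_2 = (3/2)·x_1.
Budget: p_1·x_1 + p_2·(3/2)·x_1 = M, so (2·p_1 + 3·p_2)·x_1 = 2·M.
Demand: x_1*(p_1,p_2,M) = 2·M/(2·p_1 + 3·p_2), x_2* = 3·M/(2·p_1 + 3·p_2).
Here 2·3 + 3·7.75 = 29.25, giving x_1* = 3.6239.

x_1* = 3.6239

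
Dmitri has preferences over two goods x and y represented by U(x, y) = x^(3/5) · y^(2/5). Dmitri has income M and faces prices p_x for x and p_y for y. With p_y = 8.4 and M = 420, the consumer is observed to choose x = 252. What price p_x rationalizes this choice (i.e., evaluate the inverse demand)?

p_x = 1

The MRS is (3/2)·y/x. Set MRS = p_x/p_y.
So 0.6·p_y·y = 0.4·p_x·x; combined with the budget, a share 0.6 of income goes to x.
Demand: x*(p_x,p_y,M) = 0.6·M/p_x and y* = 0.4·M/p_y.
Set x* = 252 in the demand function and solve for p_x: p_x = 1.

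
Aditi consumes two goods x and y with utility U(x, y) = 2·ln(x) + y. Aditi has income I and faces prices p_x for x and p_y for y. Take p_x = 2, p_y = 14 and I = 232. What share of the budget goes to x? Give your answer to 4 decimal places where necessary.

share on x = 0.1207

MU_x = 2/x, MU_y = 1. Tangency: 2/x = p_x/p_y.
So x*(p_x,p_y) = 2·p_y/p_x, independent of income; and y* = (I − 2·p_y)/p_y.
At the given prices: x* = 2·14/2 = 14, and y* = 14.5714.
Expenditure on x: 2·14 = 28; share = 0.1207.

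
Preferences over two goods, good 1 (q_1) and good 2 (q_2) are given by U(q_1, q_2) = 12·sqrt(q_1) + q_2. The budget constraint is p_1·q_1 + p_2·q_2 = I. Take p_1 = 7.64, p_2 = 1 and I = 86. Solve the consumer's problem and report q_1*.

q_1* = 0.6168

Thus q_1* = (6·p_2/p_1)² — independent of I — with the rest of income spent on q_2.
Plugging in: q_1* = (6·1/7.64)² = 0.6168.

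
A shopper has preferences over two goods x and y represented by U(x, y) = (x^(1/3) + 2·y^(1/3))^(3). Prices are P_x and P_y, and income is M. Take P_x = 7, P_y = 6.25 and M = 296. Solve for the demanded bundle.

x* = 10.5891, y* = 35.5002

Numerically y/x = 3.352525, so x* = 296/(7 + 6.25·3.352525) = 10.5891 and y* = 3.352525·10.5891 = 35.5002.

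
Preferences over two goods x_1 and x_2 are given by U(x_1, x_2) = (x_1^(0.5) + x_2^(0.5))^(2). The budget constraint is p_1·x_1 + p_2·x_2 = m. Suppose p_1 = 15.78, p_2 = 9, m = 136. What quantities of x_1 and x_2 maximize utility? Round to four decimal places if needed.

MRS = MU_x_1/MU_x_2 = (x_2/x_1)^(0.5). Set equal to p_1/p_2.
Hence x_2/x_1 = (p_1/p_2)^(1/(0.5)), i.e. raised to the 2 power.
Substitute x_2 = (x_2/x_1)·x_1 into the budget: x_1* = m/(p_1 + p_2·(x_2/x_1)).
Numerically x_2/x_1 = 3.074178, so x_1* = 136/(15.78 + 9·3.074178) = 3.1302 and x_2* = 3.074178·3.1302 = 9.6228.

x_1* = 3.1302, x_2* = 9.6228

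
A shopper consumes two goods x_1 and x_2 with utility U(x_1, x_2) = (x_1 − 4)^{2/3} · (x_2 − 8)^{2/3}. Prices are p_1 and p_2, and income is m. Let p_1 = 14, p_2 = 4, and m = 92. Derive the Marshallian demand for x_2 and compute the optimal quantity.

MRS = (x_2−8)/(x_1−4). Tangency with p_1/p_2 gives x_2−8 = (p_1/p_2)·(x_1−4).
Substituting into the budget: x_1* = 4 + 0.5·(m − 4·p_1 − 8·p_2)/p_1, and x_2* = 8 + 0.5·(…)/p_2.
Discretionary income = 92 − 4·14 − 8·4 = 4; x_2* = 8 + 0.5·4/4 = 8.5.

x_2* = 8.5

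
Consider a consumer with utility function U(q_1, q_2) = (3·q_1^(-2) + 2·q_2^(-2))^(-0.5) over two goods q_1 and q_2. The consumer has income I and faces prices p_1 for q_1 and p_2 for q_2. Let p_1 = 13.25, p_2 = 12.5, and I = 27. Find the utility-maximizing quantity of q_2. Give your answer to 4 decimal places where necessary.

q_2* = 0.9863

MRS = MU_q_1/MU_q_2 = (3/2)·(q_2/q_1)^(3). Set equal to p_1/p_2.
Solve for the ratio: q_2/q_1 = [(2/3)·p_1/p_2]^(1/3).
Substitute q_2 = (q_2/q_1)·q_1 into the budget: q_1* = I/(p_1 + p_2·(q_2/q_1)).
Numerically q_2/q_1 = 0.890714, so q_1* = 27/(13.25 + 12.5·0.890714) = 1.1073 and q_2* = 0.890714·1.1073 = 0.9863.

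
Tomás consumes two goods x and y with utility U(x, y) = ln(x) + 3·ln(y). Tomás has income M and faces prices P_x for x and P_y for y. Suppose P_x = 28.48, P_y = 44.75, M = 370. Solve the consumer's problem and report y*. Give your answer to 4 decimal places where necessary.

y* = 6.2011

MU_x/MU_y = (y)/(3·x); tangency sets this equal to P_x/P_y.
Rearranging, P_y·y = 3·P_x·x. Substituting into the budget gives P_x·x·(1 + 3) = M.
Demand: x*(P_x,P_y,M) = 0.25·M/P_x and y* = 0.75·M/P_y.
At P_x=28.48, P_y=44.75, M=370: y* = 0.75·370/44.75 = 6.2011.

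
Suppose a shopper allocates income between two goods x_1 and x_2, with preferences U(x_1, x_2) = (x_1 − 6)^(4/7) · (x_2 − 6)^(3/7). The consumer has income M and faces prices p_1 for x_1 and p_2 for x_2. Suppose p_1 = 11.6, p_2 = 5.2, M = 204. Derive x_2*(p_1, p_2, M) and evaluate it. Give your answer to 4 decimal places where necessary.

x_2* = 14.5055

MRS = (4/3)·(x_2−6)/(x_1−6). Tangency with p_1/p_2 gives x_2−6 = (3/4)·(p_1/p_2)·(x_1−6).
Substituting into the budget: x_1* = 6 + 4/7·(M − 6·p_1 − 6·p_2)/p_1, and x_2* = 6 + 3/7·(…)/p_2.
Discretionary income = 204 − 6·11.6 − 6·5.2 = 103.2; x_2* = 6 + 3/7·103.2/5.2 = 14.5055.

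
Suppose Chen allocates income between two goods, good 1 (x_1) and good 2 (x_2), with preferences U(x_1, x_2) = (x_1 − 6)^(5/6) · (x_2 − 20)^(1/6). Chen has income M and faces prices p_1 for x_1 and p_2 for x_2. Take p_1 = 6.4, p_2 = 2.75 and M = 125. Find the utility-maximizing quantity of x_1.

This is Cobb-Douglas in (x_1−6, x_2−20): tangency gives 5/6·p_2·(x_2−20) = 1/6·p_1·(x_1−6).
Substituting into the budget: x_1* = 6 + 5/6·(M − 6·p_1 − 20·p_2)/p_1, and x_2* = 20 + 1/6·(…)/p_2.
Discretionary income = 125 − 6·6.4 − 20·2.75 = 31.6; x_1* = 6 + 5/6·31.6/6.4 = 10.1146.

x_1* = 10.1146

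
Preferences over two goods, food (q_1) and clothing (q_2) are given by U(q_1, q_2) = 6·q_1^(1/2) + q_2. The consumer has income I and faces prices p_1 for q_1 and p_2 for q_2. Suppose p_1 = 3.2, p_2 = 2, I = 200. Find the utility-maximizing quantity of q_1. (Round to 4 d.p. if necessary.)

q_1* = 3.5156

MU_q_1 = 3/√q_1, MU_q_2 = 1. Tangency: 3/√q_1 = p_1/p_2.
Solve: √q_1 = 3·p_2/p_1, so q_1*(p_1,p_2) = (3·p_2/p_1)², and q_2* = (I − p_1·q_1*)/p_2.
Plugging in: q_1* = (3·2/3.2)² = 3.5156.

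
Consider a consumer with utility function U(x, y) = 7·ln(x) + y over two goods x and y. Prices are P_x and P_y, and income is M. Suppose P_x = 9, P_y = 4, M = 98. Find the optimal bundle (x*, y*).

x* = 3.1111, y* = 17.5

Set MRS = P_x/P_y: (7/x)/1 = P_x/P_y.
So x*(P_x,P_y) = 7·P_y/P_x, independent of income; and y* = (M − 7·P_y)/P_y.
At the given prices: x* = 7·4/9 = 3.1111, and y* = 17.5.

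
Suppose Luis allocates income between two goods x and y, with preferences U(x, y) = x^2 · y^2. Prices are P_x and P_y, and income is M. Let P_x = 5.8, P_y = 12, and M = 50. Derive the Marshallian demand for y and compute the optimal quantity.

MU_x/MU_y = (2·y)/(2·x); tangency sets this equal to P_x/P_y.
So 2·P_y·y = 2·P_x·x; combined with the budget, a share 0.5 of income goes to x.
Demand: x*(P_x,P_y,M) = 0.5·M/P_x and y* = 0.5·M/P_y.
At P_x=5.8, P_y=12, M=50: y* = 0.5·50/12 = 2.0833.

y* = 2.0833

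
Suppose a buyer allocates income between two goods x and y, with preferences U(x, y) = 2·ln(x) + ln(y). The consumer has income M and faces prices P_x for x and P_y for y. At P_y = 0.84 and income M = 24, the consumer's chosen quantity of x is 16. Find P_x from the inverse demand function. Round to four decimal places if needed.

P_x = 1

MU_x/MU_y = (2·y)/(x); tangency sets this equal to P_x/P_y.
Rearranging, P_y·y = (1/2)·P_x·x. Substituting into the budget gives P_x·x·(1 + (1/2)) = M.
Demand: x*(P_x,P_y,M) = 2/3·M/P_x and y* = 1/3·M/P_y.
Set x* = 16 in the demand function and solve for P_x: P_x = 1.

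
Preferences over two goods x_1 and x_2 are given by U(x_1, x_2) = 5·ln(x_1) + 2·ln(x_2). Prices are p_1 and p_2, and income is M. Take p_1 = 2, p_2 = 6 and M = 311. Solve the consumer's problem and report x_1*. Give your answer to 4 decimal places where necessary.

Tangency: MRS = (5/2)·x_2/x_1 = p_1/p_2.
Rearranging, p_2·x_2 = (2/5)·p_1·x_1. Substituting into the budget gives p_1·x_1·(1 + (2/5)) = M.
Demand: x_1*(p_1,p_2,M) = 5/7·M/p_1 and x_2* = 2/7·M/p_2.
At p_1=2, p_2=6, M=311: x_1* = 5/7·311/2 = 111.0714.

x_1* = 111.0714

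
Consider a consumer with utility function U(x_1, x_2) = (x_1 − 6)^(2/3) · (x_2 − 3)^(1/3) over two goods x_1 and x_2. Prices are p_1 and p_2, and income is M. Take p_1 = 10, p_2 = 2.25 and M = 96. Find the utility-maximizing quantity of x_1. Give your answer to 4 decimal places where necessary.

MRS = 2·(x_2−3)/(x_1−6). Tangency with p_1/p_2 gives x_2−3 = (1/2)·(p_1/p_2)·(x_1−6).
After buying the subsistence bundle (6, 3), a share 2/3 of the remaining income goes to x_1: x_1* = 6 + 2/3·(M − 6p_1 − 3p_2)/p_1.
Discretionary income = 96 − 6·10 − 3·2.25 = 29.25; x_1* = 6 + 2/3·29.25/10 = 7.95.

x_1* = 7.95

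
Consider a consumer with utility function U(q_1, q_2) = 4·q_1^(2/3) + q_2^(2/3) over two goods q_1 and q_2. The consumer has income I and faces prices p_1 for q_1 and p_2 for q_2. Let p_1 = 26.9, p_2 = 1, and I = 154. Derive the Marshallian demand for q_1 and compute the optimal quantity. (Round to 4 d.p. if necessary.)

MU_q_1 ∝ 4·q_1^(-1/3), MU_q_2 ∝ q_2^(-1/3), so MRS = 4·(q_2/q_1)^(1/3) = p_1/p_2.
Solve for the ratio: q_2/q_1 = [(1/4)·p_1/p_2]^(3).
Substitute q_2 = (q_2/q_1)·q_1 into the budget: q_1* = I/(p_1 + p_2·(q_2/q_1)).
Numerically q_2/q_1 = 304.142328, so q_1* = 154/(26.9 + 1·304.142328) = 0.4652.

q_1* = 0.4652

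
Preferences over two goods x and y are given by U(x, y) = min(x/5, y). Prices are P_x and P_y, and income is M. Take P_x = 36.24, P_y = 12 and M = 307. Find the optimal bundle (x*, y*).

With perfect complements, no substitution: consume in ratio x:y = 5:1.
Budget: P_x·x + P_y·(1/5)·x = M, so (5·P_x + P_y)·x = 5·M.
Demand: x*(P_x,P_y,M) = 5·M/(5·P_x + P_y), y* = M/(5·P_x + P_y).
Here 5·36.24 + 12 = 193.2, giving x* = 7.9451 and y* = 1.589.

x* = 7.9451, y* = 1.589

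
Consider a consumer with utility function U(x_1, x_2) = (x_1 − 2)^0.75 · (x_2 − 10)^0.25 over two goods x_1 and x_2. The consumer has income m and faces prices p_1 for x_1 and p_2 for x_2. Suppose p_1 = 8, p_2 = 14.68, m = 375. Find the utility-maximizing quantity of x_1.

x_1* = 21.8938

Let x_1' = x_1−2, x_2' = x_2−10. MRS = 3·x_2'/x_1' = p_1/p_2.
Substituting into the budget: x_1* = 2 + 0.75·(m − 2·p_1 − 10·p_2)/p_1, and x_2* = 10 + 0.25·(…)/p_2.
Discretionary income = 375 − 2·8 − 10·14.68 = 212.2; x_1* = 2 + 0.75·212.2/8 = 21.8938.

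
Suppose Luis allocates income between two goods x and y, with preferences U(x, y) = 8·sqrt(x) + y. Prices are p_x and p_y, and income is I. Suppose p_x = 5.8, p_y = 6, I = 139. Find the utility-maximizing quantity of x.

x* = 17.1225

Set MRS = p_x/p_y: 4·x^(−1/2) = p_x/p_y.
Solve: √x = 4·p_y/p_x, so x*(p_x,p_y) = (4·p_y/p_x)², and y* = (I − p_x·x*)/p_y.
Plugging in: x* = (4·6/5.8)² = 17.1225.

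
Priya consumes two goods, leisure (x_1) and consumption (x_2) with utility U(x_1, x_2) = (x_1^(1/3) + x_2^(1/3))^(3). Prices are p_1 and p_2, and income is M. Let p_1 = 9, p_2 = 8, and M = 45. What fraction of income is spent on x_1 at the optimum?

From the CES first-order condition, (x_2/x_1)^(2/3) = p_1/p_2.
Solve for the ratio: x_2/x_1 = [p_1/p_2]^(1.5).
Substitute x_2 = (x_2/x_1)·x_1 into the budget: x_1* = M/(p_1 + p_2·(x_2/x_1)).
Numerically x_2/x_1 = 1.193243, so x_1* = 45/(9 + 8·1.193243) = 2.4264 and x_2* = 1.193243·2.4264 = 2.8953.
Expenditure on x_1: 9·2.4264 = 21.8377; share = 0.4853.

share on x_1 = 0.4853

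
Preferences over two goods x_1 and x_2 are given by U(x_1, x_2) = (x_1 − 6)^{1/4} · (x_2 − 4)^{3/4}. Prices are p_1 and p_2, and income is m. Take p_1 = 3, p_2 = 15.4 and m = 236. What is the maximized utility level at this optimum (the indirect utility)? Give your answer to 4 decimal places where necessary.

This is Cobb-Douglas in (x_1−6, x_2−4): tangency gives 0.25·p_2·(x_2−4) = 0.75·p_1·(x_1−6).
After buying the subsistence bundle (6, 4), a share 0.25 of the remaining income goes to x_1: x_1* = 6 + 0.25·(m − 6p_1 − 4p_2)/p_1.
Discretionary income = 236 − 6·3 − 4·15.4 = 156.4; x_1* = 6 + 0.25·156.4/3 = 19.0333; x_2* = 4 + 0.75·156.4/15.4 = 11.6169.
Utility at the optimum: U(19.0333, 11.6169) = 8.7116.

V = 8.7116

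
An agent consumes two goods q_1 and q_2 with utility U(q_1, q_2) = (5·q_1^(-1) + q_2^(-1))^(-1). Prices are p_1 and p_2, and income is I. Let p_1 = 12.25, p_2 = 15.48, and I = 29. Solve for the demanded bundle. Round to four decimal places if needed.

From the CES first-order condition, 5·(q_2/q_1)^(2) = p_1/p_2.
Hence q_2/q_1 = ((1/5)·p_1/p_2)^(1/(2)), i.e. raised to the 0.5 power.
Substitute q_2 = (q_2/q_1)·q_1 into the budget: q_1* = I/(p_1 + p_2·(q_2/q_1)).
Numerically q_2/q_1 = 0.39783, so q_1* = 29/(12.25 + 15.48·0.39783) = 1.5754 and q_2* = 0.39783·1.5754 = 0.6267.

q_1* = 1.5754, q_2* = 0.6267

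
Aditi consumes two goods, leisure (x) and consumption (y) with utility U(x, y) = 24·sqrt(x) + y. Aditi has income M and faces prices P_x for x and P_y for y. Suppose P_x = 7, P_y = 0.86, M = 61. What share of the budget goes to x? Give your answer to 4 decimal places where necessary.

share on x = 0.2494

MU_x = 12/√x, MU_y = 1. Tangency: 12/√x = P_x/P_y.
Thus x* = (12·P_y/P_x)² — independent of M — with the rest of income spent on y.
Plugging in: x* = (12·0.86/7)² = 2.1735, y* = 53.2388.
Expenditure on x: 7·2.1735 = 15.2146; share = 0.2494.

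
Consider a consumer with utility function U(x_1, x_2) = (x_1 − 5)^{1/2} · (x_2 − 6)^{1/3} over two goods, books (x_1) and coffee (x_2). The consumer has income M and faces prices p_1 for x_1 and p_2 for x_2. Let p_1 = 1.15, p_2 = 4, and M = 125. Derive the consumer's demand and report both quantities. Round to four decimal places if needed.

x_1* = 54.6957, x_2* = 15.525

After buying the subsistence bundle (5, 6), a share 0.6 of the remaining income goes to x_1: x_1* = 5 + 0.6·(M − 5p_1 − 6p_2)/p_1.
Discretionary income = 125 − 5·1.15 − 6·4 = 95.25; x_1* = 5 + 0.6·95.25/1.15 = 54.6957; x_2* = 6 + 0.4·95.25/4 = 15.525.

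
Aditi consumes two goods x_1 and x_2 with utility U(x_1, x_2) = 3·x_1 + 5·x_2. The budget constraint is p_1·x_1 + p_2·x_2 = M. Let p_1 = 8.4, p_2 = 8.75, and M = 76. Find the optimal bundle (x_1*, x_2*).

x_1* = 0, x_2* = 8.6857

Perfect substitutes: compare marginal utility per dollar. 3/p_1 vs 5/p_2 → 0.3571 vs 0.5714.
x_2 gives more utility per dollar, so spend all income on x_2: x_2* = M/p_2, x_1* = 0.
Numerically: x_1* = 0, x_2* = 8.6857.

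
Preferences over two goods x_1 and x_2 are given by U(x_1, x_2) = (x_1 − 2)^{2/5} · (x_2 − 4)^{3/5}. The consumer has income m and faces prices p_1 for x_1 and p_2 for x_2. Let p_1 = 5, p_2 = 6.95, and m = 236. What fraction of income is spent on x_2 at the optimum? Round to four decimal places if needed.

share on x_2 = 0.6217

This is Cobb-Douglas in (x_1−2, x_2−4): tangency gives 0.4·p_2·(x_2−4) = 0.6·p_1·(x_1−2).
After buying the subsistence bundle (2, 4), a share 0.4 of the remaining income goes to x_1: x_1* = 2 + 0.4·(m − 2p_1 − 4p_2)/p_1.
Discretionary income = 236 − 2·5 − 4·6.95 = 198.2; x_1* = 2 + 0.4·198.2/5 = 17.856; x_2* = 4 + 0.6·198.2/6.95 = 21.1108.
Expenditure on x_2: 6.95·21.1108 = 146.72; share = 0.6217.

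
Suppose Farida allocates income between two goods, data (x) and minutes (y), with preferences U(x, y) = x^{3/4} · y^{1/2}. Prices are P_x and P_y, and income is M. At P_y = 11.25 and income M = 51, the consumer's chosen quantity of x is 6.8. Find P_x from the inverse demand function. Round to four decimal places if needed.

Tangency: MRS = (3/2)·y/x = P_x/P_y.
So 0.75·P_y·y = 0.5·P_x·x; combined with the budget, a share 0.6 of income goes to x.
Demand: x*(P_x,P_y,M) = 0.6·M/P_x and y* = 0.4·M/P_y.
Set x* = 6.8 in the demand function and solve for P_x: P_x = 4.5.

P_x = 4.5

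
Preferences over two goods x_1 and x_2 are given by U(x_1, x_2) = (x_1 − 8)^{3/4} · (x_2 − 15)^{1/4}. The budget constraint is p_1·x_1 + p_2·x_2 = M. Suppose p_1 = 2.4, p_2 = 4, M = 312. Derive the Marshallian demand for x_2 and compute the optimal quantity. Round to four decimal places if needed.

x_2* = 29.55

Discretionary income = 312 − 8·2.4 − 15·4 = 232.8; x_2* = 15 + 0.25·232.8/4 = 29.55.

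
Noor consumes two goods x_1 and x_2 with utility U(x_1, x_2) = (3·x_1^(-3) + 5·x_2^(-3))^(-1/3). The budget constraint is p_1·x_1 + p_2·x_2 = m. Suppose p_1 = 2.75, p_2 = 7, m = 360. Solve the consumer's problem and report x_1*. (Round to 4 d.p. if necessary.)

x_1* = 39.7931

With the ratio pinned down, the budget gives x_1* = m/(p_1 + p_2·(x_2/x_1)) and x_2* = (x_2/x_1)·x_1*.
Numerically x_2/x_1 = 0.899541, so x_1* = 360/(2.75 + 7·0.899541) = 39.7931.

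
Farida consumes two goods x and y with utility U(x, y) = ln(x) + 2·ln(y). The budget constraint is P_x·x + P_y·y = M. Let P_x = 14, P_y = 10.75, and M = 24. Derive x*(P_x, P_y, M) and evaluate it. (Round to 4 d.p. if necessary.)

x* = 0.5714

MU_x/MU_y = (y)/(2·x); tangency sets this equal to P_x/P_y.
So P_y·y = 2·P_x·x; combined with the budget, a share 1/3 of income goes to x.
Demand: x*(P_x,P_y,M) = 1/3·M/P_x and y* = 2/3·M/P_y.
At P_x=14, P_y=10.75, M=24: x* = 1/3·24/14 = 0.5714.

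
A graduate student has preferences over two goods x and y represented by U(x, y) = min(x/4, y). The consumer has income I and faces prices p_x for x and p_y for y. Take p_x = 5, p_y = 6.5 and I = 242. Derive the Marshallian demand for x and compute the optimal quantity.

x* = 36.5283

Demand: x*(p_x,p_y,I) = 4·I/(4·p_x + p_y), y* = I/(4·p_x + p_y).
Here 4·5 + 6.5 = 26.5, giving x* = 36.5283.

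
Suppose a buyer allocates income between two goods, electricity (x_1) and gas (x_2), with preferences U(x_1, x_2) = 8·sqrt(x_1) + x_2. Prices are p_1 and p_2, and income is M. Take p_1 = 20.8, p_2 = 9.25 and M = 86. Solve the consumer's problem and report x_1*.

x_1* = 3.1643

Plugging in: x_1* = (4·9.25/20.8)² = 3.1643.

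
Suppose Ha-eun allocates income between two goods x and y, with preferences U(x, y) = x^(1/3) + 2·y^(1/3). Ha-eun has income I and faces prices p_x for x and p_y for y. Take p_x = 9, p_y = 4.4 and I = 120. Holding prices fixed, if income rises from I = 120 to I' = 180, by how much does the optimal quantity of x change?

Δx* = 1.3214

From the CES first-order condition, (1/2)·(y/x)^(2/3) = p_x/p_y.
Hence y/x = (2·p_x/p_y)^(1/(2/3)), i.e. raised to the 1.5 power.
With the ratio pinned down, the budget gives x* = I/(p_x + p_y·(y/x)) and y* = (y/x)·x*.
Numerically y/x = 8.274271, so x* = 120/(9 + 4.4·8.274271) = 2.6428.
At I' = 180: x* = 3.9642. Change: 3.9642 − 2.6428 = 1.3214.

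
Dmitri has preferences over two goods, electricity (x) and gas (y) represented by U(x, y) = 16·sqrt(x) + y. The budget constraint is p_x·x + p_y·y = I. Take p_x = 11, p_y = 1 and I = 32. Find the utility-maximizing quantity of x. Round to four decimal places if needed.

Utility is quasi-linear in y; the FOC for x is 8/√x = p_x/p_y.
Solve: √x = 8·p_y/p_x, so x*(p_x,p_y) = (8·p_y/p_x)², and y* = (I − p_x·x*)/p_y.
Plugging in: x* = (8·1/11)² = 0.5289.

x* = 0.5289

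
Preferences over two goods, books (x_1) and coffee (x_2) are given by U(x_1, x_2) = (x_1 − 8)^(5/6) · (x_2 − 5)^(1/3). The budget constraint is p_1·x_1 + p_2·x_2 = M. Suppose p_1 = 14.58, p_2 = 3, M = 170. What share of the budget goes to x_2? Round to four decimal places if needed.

share on x_2 = 0.1527

Discretionary income = 170 − 8·14.58 − 5·3 = 38.36; x_1* = 8 + 5/7·38.36/14.58 = 9.8793; x_2* = 5 + 2/7·38.36/3 = 8.6533.
Expenditure on x_2: 3·8.6533 = 25.96; share = 0.1527.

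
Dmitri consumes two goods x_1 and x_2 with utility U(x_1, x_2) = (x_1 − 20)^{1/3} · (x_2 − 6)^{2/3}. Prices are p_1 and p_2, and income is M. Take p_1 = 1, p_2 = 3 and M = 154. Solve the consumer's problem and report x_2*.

This is Cobb-Douglas in (x_1−20, x_2−6): tangency gives 1/3·p_2·(x_2−6) = 2/3·p_1·(x_1−20).
After buying the subsistence bundle (20, 6), a share 1/3 of the remaining income goes to x_1: x_1* = 20 + 1/3·(M − 20p_1 − 6p_2)/p_1.
Discretionary income = 154 − 20·1 − 6·3 = 116; x_2* = 6 + 2/3·116/3 = 31.7778.

x_2* = 31.7778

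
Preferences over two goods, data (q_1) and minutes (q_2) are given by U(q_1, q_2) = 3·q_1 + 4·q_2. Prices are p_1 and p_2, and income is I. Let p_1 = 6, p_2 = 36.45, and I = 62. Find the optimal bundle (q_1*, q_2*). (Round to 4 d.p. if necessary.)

Perfect substitutes: compare marginal utility per dollar. 3/p_1 vs 4/p_2 → 0.5 vs 0.1097.
q_1 gives more utility per dollar, so spend all income on q_1: q_1* = I/p_1, q_2* = 0.
Numerically: q_1* = 10.3333, q_2* = 0.

q_1* = 10.3333, q_2* = 0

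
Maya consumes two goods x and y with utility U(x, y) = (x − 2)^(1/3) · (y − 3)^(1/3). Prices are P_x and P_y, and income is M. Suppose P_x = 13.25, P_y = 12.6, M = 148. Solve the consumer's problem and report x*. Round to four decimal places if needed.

x* = 5.1585

This is Cobb-Douglas in (x−2, y−3): tangency gives 1/3·P_y·(y−3) = 1/3·P_x·(x−2).
After buying the subsistence bundle (2, 3), a share 0.5 of the remaining income goes to x: x* = 2 + 0.5·(M − 2P_x − 3P_y)/P_x.
Discretionary income = 148 − 2·13.25 − 3·12.6 = 83.7; x* = 2 + 0.5·83.7/13.25 = 5.1585.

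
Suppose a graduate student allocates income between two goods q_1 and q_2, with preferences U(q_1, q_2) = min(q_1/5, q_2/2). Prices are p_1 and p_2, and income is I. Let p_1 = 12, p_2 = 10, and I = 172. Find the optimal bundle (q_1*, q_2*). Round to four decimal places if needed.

q_1* = 10.75, q_2* = 4.3

With perfect complements, no substitution: consume in ratio q_1:q_2 = 5:2.
Budget: p_1·q_1 + p_2·(2/5)·q_1 = I, so (5·p_1 + 2·p_2)·q_1 = 5·I.
Demand: q_1*(p_1,p_2,I) = 5·I/(5·p_1 + 2·p_2), q_2* = 2·I/(5·p_1 + 2·p_2).
Here 5·12 + 2·10 = 80, giving q_1* = 10.75 and q_2* = 4.3.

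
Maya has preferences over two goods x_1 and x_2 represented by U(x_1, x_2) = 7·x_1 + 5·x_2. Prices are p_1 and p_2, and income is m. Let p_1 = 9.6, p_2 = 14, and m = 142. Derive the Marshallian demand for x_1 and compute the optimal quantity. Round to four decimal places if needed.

x_1* = 14.7917

Linear utility — the consumer picks whichever good has higher MU/price: 7/9.6 = 0.7292 vs 5/14 = 0.3571.
x_1 gives more utility per dollar, so spend all income on x_1: x_1* = m/p_1, x_2* = 0.
Numerically: x_1* = 14.7917, x_2* = 0.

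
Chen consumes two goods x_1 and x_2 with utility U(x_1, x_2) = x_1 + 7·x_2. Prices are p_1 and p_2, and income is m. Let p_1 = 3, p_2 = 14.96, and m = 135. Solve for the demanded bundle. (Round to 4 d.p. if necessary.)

Perfect substitutes: compare marginal utility per dollar. 1/p_1 vs 7/p_2 → 0.3333 vs 0.4679.
x_2 gives more utility per dollar, so spend all income on x_2: x_2* = m/p_2, x_1* = 0.
Numerically: x_1* = 0, x_2* = 9.0241.

x_1* = 0, x_2* = 9.0241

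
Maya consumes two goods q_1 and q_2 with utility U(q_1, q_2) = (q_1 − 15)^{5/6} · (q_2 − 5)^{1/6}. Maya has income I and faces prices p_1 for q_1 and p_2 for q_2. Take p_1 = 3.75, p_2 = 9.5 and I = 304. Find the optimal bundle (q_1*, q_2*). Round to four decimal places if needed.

q_1* = 59.5, q_2* = 8.5132

MRS = 5·(q_2−5)/(q_1−15). Tangency with p_1/p_2 gives q_2−5 = (1/5)·(p_1/p_2)·(q_1−15).
Substituting into the budget: q_1* = 15 + 5/6·(I − 15·p_1 − 5·p_2)/p_1, and q_2* = 5 + 1/6·(…)/p_2.
Discretionary income = 304 − 15·3.75 − 5·9.5 = 200.25; q_1* = 15 + 5/6·200.25/3.75 = 59.5; q_2* = 5 + 1/6·200.25/9.5 = 8.5132.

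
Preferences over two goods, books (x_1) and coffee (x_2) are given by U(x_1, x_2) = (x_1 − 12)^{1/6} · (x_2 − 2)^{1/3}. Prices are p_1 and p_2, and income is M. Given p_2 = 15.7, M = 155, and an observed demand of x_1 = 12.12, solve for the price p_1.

p_1 = 10

Let x_1' = x_1−12, x_2' = x_2−2. MRS = (1/2)·x_2'/x_1' = p_1/p_2.
After buying the subsistence bundle (12, 2), a share 1/3 of the remaining income goes to x_1: x_1* = 12 + 1/3·(M − 12p_1 − 2p_2)/p_1.
Set x_1* = 12.12 in the demand function and solve for p_1: p_1 = 10.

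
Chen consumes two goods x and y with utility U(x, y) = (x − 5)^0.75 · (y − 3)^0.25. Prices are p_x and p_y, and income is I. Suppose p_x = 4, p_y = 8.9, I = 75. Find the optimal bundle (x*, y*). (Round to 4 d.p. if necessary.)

x* = 10.3063, y* = 3.7949

This is Cobb-Douglas in (x−5, y−3): tangency gives 0.75·p_y·(y−3) = 0.25·p_x·(x−5).
After buying the subsistence bundle (5, 3), a share 0.75 of the remaining income goes to x: x* = 5 + 0.75·(I − 5p_x − 3p_y)/p_x.
Discretionary income = 75 − 5·4 − 3·8.9 = 28.3; x* = 5 + 0.75·28.3/4 = 10.3063; y* = 3 + 0.25·28.3/8.9 = 3.7949.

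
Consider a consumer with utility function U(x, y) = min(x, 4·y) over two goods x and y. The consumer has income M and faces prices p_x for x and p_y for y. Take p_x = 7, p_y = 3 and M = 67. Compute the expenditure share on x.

With perfect complements, no substitution: consume in ratio x:y = 4:1.
Budget: p_x·x + p_y·(1/4)·x = M, so (4·p_x + p_y)·x = 4·M.
Demand: x*(p_x,p_y,M) = 4·M/(4·p_x + p_y), y* = M/(4·p_x + p_y).
Here 4·7 + 3 = 31, giving x* = 8.6452 and y* = 2.1613.
Expenditure on x: 7·8.6452 = 60.5161; share = 0.9032.

share on x = 0.9032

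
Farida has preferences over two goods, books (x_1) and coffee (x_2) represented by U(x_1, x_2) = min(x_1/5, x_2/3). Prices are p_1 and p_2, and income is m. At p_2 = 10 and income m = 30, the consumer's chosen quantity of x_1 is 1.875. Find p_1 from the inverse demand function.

Leontief preferences: the optimum is at the kink where x_1/5 = x_2/3, i.e. x_2 = (3/5)·x_1.
Budget: p_1·x_1 + p_2·(3/5)·x_1 = m, so (5·p_1 + 3·p_2)·x_1 = 5·m.
Demand: x_1*(p_1,p_2,m) = 5·m/(5·p_1 + 3·p_2), x_2* = 3·m/(5·p_1 + 3·p_2).
Set x_1* = 1.875 in the demand function and solve for p_1: p_1 = 10.

p_1 = 10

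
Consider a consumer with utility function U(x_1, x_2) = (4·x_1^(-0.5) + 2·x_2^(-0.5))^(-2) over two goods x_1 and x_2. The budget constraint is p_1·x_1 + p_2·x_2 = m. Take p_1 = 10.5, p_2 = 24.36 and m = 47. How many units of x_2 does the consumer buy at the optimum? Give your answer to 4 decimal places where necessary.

x_2* = 0.8774

From the CES first-order condition, 2·(x_2/x_1)^(1.5) = p_1/p_2.
Hence x_2/x_1 = ((1/2)·p_1/p_2)^(1/(1.5)), i.e. raised to the 2/3 power.
Substitute x_2 = (x_2/x_1)·x_1 into the budget: x_1* = m/(p_1 + p_2·(x_2/x_1)).
Numerically x_2/x_1 = 0.359463, so x_1* = 47/(10.5 + 24.36·0.359463) = 2.4407 and x_2* = 0.359463·2.4407 = 0.8774.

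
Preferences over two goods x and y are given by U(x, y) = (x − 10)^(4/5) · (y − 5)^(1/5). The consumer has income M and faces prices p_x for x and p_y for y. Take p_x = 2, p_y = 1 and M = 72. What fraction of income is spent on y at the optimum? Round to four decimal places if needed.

Let x' = x−10, y' = y−5. MRS = 4·y'/x' = p_x/p_y.
After buying the subsistence bundle (10, 5), a share 0.8 of the remaining income goes to x: x* = 10 + 0.8·(M − 10p_x − 5p_y)/p_x.
Discretionary income = 72 − 10·2 − 5·1 = 47; x* = 10 + 0.8·47/2 = 28.8; y* = 5 + 0.2·47/1 = 14.4.
Expenditure on y: 1·14.4 = 14.4; share = 0.2.

share on y = 0.2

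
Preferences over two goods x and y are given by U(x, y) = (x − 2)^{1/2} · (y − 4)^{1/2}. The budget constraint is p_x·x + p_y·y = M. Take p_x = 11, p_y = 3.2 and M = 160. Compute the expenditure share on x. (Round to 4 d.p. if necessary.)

This is Cobb-Douglas in (x−2, y−4): tangency gives 0.5·p_y·(y−4) = 0.5·p_x·(x−2).
After buying the subsistence bundle (2, 4), a share 0.5 of the remaining income goes to x: x* = 2 + 0.5·(M − 2p_x − 4p_y)/p_x.
Discretionary income = 160 − 2·11 − 4·3.2 = 125.2; x* = 2 + 0.5·125.2/11 = 7.6909; y* = 4 + 0.5·125.2/3.2 = 23.5625.
Expenditure on x: 11·7.6909 = 84.6; share = 0.5287.

share on x = 0.5287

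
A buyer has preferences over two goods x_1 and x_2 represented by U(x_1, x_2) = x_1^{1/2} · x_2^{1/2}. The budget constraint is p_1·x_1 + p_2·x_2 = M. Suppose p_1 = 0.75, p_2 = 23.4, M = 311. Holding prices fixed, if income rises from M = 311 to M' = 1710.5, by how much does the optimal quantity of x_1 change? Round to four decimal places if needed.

Δx_1* = 933

Tangency: MRS = x_2/x_1 = p_1/p_2.
Rearranging, p_2·x_2 = p_1·x_1. Substituting into the budget gives p_1·x_1·(1 + 1) = M.
Demand: x_1*(p_1,p_2,M) = 0.5·M/p_1 and x_2* = 0.5·M/p_2.
At p_1=0.75, p_2=23.4, M=311: x_1* = 0.5·311/0.75 = 207.3333.
At M' = 1710.5: x_1* = 1140.3333. Change: 1140.3333 − 207.3333 = 933.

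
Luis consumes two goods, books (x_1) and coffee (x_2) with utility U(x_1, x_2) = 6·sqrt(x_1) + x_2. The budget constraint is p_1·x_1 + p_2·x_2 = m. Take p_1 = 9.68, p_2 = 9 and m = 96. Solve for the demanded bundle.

x_1* = 7.78, x_2* = 2.2989

Solve: √x_1 = 3·p_2/p_1, so x_1*(p_1,p_2) = (3·p_2/p_1)², and x_2* = (m − p_1·x_1*)/p_2.
Plugging in: x_1* = (3·9/9.68)² = 7.78, x_2* = 2.2989.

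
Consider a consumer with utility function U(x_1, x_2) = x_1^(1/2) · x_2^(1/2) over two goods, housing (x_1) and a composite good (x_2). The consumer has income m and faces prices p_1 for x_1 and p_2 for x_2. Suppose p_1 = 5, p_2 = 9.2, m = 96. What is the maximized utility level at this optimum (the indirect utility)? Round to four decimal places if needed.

Demand: x_1*(p_1,p_2,m) = 0.5·m/p_1 and x_2* = 0.5·m/p_2.
At p_1=5, p_2=9.2, m=96: x_1* = 0.5·96/5 = 9.6, x_2* = 5.2174.
Utility at the optimum: U(9.6, 5.2174) = 7.0772.

V = 7.0772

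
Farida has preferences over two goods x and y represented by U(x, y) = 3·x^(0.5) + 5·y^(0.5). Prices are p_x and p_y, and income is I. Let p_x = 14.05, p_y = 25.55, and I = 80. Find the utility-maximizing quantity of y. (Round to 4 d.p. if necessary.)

MRS = MU_x/MU_y = (3/5)·(y/x)^(0.5). Set equal to p_x/p_y.
Hence y/x = ((5/3)·p_x/p_y)^(1/(0.5)), i.e. raised to the 2 power.
Substitute y = (y/x)·x into the budget: x* = I/(p_x + p_y·(y/x)).
Numerically y/x = 0.839979, so x* = 80/(14.05 + 25.55·0.839979) = 2.2528 and y* = 0.839979·2.2528 = 1.8923.

y* = 1.8923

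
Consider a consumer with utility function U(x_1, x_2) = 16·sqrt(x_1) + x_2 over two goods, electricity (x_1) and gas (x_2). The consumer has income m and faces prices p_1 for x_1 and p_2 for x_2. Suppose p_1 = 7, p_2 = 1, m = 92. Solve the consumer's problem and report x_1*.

x_1* = 1.3061

Plugging in: x_1* = (8·1/7)² = 1.3061.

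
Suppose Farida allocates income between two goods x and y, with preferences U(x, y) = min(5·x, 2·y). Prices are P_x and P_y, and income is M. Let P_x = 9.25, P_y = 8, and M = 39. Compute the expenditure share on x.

With perfect complements, no substitution: consume in ratio x:y = 2:5.
Budget: P_x·x + P_y·(5/2)·x = M, so (2·P_x + 5·P_y)·x = 2·M.
Demand: x*(P_x,P_y,M) = 2·M/(2·P_x + 5·P_y), y* = 5·M/(2·P_x + 5·P_y).
Here 2·9.25 + 5·8 = 58.5, giving x* = 1.3333 and y* = 3.3333.
Expenditure on x: 9.25·1.3333 = 12.3333; share = 0.3162.

share on x = 0.3162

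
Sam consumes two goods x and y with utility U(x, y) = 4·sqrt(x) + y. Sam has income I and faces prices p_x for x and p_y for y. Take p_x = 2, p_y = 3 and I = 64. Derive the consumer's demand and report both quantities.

x* = 9, y* = 15.3333

Utility is quasi-linear in y; the FOC for x is 2/√x = p_x/p_y.
Thus x* = (2·p_y/p_x)² — independent of I — with the rest of income spent on y.
Plugging in: x* = (2·3/2)² = 9, y* = 15.3333.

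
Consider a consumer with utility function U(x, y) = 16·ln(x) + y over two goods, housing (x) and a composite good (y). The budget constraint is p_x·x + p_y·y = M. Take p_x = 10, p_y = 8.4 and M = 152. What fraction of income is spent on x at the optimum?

share on x = 0.8842

MU_x = 16/x, MU_y = 1. Tangency: 16/x = p_x/p_y.
So x*(p_x,p_y) = 16·p_y/p_x, independent of income; and y* = (M − 16·p_y)/p_y.
At the given prices: x* = 16·8.4/10 = 13.44, and y* = 2.0952.
Expenditure on x: 10·13.44 = 134.4; share = 0.8842.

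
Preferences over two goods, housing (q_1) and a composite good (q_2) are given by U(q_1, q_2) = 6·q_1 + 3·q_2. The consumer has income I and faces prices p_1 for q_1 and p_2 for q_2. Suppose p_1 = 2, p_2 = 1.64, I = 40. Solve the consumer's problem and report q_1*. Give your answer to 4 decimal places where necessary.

Perfect substitutes: compare marginal utility per dollar. 6/p_1 vs 3/p_2 → 3 vs 1.8293.
q_1 gives more utility per dollar, so spend all income on q_1: q_1* = I/p_1, q_2* = 0.
Numerically: q_1* = 20, q_2* = 0.

q_1* = 20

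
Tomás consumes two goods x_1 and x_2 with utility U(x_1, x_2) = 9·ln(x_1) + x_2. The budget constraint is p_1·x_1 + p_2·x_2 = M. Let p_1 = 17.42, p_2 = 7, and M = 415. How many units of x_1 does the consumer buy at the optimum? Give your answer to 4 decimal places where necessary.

x_1* = 3.6165

MU_x_1 = 9/x_1, MU_x_2 = 1. Tangency: 9/x_1 = p_1/p_2.
So x_1*(p_1,p_2) = 9·p_2/p_1, independent of income; and x_2* = (M − 9·p_2)/p_2.
At the given prices: x_1* = 9·7/17.42 = 3.6165.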